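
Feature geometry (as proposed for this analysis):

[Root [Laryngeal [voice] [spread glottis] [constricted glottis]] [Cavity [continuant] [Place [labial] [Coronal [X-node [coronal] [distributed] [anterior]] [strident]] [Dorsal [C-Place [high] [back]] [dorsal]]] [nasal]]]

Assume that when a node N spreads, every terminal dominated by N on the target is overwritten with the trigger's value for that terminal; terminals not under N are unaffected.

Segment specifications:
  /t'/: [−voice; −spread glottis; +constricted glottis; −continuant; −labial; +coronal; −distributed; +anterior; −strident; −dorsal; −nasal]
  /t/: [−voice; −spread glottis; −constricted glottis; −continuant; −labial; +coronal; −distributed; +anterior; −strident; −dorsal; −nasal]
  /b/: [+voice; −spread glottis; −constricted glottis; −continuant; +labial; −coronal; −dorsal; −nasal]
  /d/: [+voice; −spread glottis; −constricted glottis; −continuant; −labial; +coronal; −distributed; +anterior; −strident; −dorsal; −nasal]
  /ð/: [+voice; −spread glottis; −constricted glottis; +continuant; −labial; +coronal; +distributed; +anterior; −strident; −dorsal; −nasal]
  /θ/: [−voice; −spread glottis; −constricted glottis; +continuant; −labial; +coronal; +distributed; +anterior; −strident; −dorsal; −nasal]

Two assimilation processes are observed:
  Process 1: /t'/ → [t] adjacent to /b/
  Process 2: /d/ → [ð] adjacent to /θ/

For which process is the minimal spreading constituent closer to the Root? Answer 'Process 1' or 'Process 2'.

In Process 1, [constricted glottis] changes, so the minimal spreading node is [constricted glottis] at depth 2.
Process 2: the features that change are [continuant], [distributed]; the minimal node is Cavity (depth 1).
Cavity is closer to Root than [constricted glottis], so Process 2 spreads the higher node.

Process 2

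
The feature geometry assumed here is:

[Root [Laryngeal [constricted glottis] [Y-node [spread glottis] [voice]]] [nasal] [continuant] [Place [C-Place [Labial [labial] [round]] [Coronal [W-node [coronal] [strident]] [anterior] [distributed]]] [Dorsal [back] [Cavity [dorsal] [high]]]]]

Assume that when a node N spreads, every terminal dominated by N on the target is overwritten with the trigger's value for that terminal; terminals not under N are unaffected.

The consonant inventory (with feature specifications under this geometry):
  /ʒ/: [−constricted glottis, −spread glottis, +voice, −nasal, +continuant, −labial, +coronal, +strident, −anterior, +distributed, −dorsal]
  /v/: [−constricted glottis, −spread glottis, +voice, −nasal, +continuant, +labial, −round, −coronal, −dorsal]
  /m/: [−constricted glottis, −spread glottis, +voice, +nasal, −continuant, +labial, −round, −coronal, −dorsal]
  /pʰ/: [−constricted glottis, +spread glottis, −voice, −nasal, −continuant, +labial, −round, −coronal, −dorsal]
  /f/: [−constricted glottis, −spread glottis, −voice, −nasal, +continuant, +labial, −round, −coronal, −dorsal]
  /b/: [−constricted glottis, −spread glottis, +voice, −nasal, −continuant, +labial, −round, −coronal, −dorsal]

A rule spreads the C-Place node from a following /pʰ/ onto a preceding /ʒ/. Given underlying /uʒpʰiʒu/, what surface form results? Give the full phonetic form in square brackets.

[uvpʰiʒu]

Terminals under C-Place in this geometry: [labial], [round], [coronal], [strident], [anterior], [distributed].
The target acquires /pʰ/'s values for everything under C-Place — [+labial], [−round], [−coronal] — while keeping its own [constricted glottis], [spread glottis], [voice], ….
This feature bundle is that of [v], so /uʒpʰiʒu/ surfaces as [uvpʰiʒu].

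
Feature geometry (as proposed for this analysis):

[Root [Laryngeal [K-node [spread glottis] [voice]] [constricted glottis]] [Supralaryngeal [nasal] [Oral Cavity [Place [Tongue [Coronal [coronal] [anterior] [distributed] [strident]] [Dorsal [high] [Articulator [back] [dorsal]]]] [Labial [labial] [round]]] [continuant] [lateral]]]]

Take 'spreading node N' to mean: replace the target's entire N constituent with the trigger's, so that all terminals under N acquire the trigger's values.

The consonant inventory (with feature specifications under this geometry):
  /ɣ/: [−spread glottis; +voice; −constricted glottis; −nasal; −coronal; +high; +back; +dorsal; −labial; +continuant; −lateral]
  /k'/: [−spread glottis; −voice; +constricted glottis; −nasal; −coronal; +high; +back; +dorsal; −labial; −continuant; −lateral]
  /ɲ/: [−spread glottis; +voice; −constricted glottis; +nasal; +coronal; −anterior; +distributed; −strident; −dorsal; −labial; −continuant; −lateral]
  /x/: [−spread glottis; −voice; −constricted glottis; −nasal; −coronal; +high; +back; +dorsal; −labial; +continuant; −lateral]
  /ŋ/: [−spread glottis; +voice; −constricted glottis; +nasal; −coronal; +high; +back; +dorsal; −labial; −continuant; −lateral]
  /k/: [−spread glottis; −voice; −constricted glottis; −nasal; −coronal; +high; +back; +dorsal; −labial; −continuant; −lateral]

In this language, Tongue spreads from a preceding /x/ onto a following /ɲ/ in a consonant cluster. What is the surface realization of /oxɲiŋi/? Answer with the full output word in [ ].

Tongue immediately or transitively dominates [coronal], [anterior], [distributed], [strident], [high], [back], [dorsal].
Spreading Tongue from /x/ onto /ɲ/ replaces those values with /x/'s: [−coronal], [+high], [+back], [+dorsal]. Features outside Tongue ([spread glottis], [voice], [constricted glottis], …) stay as in /ɲ/.
The resulting bundle matches /ŋ/ in the inventory; substituting it for /ɲ/ gives [oxŋiŋi].

[oxŋiŋi]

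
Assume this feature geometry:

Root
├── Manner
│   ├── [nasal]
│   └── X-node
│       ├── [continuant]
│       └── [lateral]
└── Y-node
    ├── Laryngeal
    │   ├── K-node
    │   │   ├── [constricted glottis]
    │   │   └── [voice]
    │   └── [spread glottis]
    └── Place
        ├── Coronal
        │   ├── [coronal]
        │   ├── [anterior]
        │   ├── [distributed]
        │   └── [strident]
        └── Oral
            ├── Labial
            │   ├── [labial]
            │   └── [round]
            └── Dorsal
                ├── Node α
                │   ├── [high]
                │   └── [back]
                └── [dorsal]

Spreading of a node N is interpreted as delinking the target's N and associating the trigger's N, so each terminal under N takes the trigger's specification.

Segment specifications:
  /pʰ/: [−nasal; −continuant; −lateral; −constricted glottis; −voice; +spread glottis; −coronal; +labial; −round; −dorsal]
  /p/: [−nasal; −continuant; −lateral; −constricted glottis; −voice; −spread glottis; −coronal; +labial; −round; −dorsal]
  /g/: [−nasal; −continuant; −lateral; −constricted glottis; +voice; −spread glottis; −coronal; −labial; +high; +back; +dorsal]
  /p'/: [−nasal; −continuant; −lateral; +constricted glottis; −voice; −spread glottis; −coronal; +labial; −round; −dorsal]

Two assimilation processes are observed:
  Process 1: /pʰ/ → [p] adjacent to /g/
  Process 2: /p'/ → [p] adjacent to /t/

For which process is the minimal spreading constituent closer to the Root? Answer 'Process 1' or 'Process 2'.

In Process 1, [spread glottis] changes, so the minimal spreading node is [spread glottis] at depth 3.
Process 2 alters [constricted glottis]; the lowest dominating node is [constricted glottis] (depth 4 from Root).
Depth 3 < depth 4; Process 1 involves the structurally higher constituent [spread glottis].

Process 1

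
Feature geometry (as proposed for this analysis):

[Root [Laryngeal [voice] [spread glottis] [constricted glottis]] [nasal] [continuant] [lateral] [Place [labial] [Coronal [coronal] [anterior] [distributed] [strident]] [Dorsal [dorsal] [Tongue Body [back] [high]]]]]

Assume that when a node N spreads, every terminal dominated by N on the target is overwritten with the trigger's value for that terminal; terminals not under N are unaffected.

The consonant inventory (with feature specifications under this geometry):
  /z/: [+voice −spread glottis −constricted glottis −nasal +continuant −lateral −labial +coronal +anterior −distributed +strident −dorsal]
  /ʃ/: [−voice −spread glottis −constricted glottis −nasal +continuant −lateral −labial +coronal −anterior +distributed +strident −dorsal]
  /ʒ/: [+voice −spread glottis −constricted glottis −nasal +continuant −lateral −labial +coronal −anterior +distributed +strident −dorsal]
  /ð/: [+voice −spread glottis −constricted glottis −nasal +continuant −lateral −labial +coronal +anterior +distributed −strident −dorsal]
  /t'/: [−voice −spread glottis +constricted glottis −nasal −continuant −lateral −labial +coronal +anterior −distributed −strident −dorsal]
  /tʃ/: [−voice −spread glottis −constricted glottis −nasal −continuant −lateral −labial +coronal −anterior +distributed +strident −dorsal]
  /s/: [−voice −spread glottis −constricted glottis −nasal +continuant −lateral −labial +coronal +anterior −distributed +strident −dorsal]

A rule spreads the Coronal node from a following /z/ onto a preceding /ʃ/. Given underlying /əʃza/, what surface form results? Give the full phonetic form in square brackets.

Coronal immediately or transitively dominates [coronal], [anterior], [distributed], [strident].
After delinking /ʃ/'s Coronal and linking /z/'s, the affected terminals become [+coronal], [+anterior], [−distributed], [+strident]; [voice], [spread glottis], [constricted glottis], … (outside Coronal) are retained from /ʃ/.
The resulting bundle matches /s/ in the inventory; substituting it for /ʃ/ gives [əsza].

[əsza]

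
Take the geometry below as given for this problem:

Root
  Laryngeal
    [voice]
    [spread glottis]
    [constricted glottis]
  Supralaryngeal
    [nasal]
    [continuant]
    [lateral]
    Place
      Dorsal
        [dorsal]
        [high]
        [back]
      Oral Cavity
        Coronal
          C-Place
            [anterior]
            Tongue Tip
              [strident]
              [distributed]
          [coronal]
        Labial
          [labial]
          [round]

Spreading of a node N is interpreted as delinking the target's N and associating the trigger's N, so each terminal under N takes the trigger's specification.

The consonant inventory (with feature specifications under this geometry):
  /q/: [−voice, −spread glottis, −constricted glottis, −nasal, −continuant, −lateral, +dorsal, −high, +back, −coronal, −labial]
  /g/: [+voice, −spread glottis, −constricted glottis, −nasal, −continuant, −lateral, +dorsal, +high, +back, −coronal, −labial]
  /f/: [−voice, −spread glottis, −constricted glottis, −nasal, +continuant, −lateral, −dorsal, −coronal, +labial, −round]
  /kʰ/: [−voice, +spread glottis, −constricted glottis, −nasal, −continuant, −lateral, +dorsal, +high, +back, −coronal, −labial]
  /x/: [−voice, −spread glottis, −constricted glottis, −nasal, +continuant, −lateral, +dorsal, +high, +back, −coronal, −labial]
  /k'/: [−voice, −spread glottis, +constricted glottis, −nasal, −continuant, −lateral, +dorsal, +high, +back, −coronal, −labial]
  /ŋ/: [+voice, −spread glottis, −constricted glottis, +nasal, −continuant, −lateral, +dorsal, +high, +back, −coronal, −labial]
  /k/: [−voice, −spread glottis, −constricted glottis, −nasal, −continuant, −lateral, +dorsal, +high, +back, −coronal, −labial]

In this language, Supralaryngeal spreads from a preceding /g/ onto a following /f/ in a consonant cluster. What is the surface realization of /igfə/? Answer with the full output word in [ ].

[igkə]

The Supralaryngeal node dominates the terminals [nasal], [continuant], [lateral], [dorsal], [high], [back], [anterior], [strident], [distributed], [coronal], [labial], [round].
Spreading Supralaryngeal from /g/ onto /f/ replaces those values with /g/'s: [−nasal], [−continuant], [−lateral], [+dorsal], [+high], [+back], [−coronal], [−labial]. Features outside Supralaryngeal ([voice], [spread glottis], [constricted glottis]) stay as in /f/.
This feature bundle is that of [k], so /igfə/ surfaces as [igkə].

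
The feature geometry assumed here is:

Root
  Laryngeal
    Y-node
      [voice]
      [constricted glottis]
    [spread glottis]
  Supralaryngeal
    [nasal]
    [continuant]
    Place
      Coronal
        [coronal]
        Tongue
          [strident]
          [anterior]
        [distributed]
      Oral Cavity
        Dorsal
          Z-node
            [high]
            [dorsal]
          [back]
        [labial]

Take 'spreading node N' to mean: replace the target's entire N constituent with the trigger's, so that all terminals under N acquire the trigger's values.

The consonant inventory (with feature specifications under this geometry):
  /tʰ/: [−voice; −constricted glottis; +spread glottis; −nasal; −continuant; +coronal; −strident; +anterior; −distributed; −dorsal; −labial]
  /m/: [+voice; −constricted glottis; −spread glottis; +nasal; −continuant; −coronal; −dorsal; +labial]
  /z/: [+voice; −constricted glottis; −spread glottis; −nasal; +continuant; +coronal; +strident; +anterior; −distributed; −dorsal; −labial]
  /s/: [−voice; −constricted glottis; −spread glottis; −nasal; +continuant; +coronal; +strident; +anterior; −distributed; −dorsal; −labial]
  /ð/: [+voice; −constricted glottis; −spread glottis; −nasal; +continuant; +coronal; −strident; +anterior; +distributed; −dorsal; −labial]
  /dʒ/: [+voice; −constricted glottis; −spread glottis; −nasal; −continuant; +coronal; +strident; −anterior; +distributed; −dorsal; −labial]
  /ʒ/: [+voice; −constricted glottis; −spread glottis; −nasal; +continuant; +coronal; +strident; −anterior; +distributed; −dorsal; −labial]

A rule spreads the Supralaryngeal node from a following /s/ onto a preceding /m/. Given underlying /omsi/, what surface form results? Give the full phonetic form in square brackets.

[ozsi]

The Supralaryngeal node dominates the terminals [nasal], [continuant], [coronal], [strident], [anterior], [distributed], [high], [dorsal], [back], [labial].
The target acquires /s/'s values for everything under Supralaryngeal — [−nasal], [+continuant], [+coronal], [+strident], [+anterior], [−distributed], [−dorsal], [−labial] — while keeping its own [voice], [constricted glottis], [spread glottis].
Among the inventory, only /z/ has exactly this specification, giving the surface form [ozsi].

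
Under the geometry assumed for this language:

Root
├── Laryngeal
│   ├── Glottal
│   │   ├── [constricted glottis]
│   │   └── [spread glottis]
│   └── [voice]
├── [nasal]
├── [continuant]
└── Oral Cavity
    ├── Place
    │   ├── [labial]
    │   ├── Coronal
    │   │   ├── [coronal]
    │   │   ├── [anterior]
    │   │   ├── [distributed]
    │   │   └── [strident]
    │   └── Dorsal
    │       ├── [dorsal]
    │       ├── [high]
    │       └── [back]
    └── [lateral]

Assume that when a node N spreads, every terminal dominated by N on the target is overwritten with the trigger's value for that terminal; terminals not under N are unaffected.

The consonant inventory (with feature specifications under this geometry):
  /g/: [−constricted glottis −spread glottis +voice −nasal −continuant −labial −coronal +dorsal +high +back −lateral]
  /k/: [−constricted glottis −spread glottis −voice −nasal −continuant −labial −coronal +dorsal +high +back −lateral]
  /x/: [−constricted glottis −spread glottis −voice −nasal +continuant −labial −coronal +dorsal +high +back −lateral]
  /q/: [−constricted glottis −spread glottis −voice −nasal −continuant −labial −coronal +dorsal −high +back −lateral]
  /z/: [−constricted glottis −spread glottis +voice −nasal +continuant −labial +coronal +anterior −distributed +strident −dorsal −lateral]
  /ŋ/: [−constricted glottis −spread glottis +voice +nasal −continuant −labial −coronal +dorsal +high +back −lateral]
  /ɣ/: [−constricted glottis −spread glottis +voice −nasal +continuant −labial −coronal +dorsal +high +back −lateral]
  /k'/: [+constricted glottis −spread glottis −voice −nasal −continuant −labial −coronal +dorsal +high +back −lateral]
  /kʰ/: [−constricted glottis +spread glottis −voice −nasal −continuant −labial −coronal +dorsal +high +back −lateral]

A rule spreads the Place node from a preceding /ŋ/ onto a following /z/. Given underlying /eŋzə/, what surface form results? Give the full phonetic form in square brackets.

Place immediately or transitively dominates [labial], [coronal], [anterior], [distributed], [strident], [dorsal], [high], [back].
After delinking /z/'s Place and linking /ŋ/'s, the affected terminals become [−labial], [−coronal], [+dorsal], [+high], [+back]; [constricted glottis], [spread glottis], [voice], … (outside Place) are retained from /z/.
This feature bundle is that of [ɣ], so /eŋzə/ surfaces as [eŋɣə].

[eŋɣə]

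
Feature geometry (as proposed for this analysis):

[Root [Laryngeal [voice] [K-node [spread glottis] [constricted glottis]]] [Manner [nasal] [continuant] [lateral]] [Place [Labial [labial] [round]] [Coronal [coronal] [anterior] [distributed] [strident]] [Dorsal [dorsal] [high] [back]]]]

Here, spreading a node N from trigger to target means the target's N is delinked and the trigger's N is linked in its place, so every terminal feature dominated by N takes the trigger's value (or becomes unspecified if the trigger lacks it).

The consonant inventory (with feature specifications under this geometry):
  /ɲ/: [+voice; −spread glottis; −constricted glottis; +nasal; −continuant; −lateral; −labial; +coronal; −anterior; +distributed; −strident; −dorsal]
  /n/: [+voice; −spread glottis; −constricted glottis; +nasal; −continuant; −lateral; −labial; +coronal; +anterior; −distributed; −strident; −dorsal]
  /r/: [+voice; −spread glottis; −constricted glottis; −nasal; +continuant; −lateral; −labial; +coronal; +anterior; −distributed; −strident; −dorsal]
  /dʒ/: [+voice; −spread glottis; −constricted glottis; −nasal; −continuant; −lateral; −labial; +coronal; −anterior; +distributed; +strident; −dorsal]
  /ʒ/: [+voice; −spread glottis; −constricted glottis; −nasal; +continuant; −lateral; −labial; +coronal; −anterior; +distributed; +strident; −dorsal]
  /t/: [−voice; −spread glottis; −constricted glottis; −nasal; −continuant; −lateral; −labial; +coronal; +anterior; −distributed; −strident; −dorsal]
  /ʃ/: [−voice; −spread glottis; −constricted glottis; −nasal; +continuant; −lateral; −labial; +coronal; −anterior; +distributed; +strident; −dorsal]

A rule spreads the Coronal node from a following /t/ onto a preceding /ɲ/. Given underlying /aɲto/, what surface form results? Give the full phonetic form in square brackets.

Terminals under Coronal in this geometry: [coronal], [anterior], [distributed], [strident].
After delinking /ɲ/'s Coronal and linking /t/'s, the affected terminals become [+coronal], [+anterior], [−distributed], [−strident]; [voice], [spread glottis], [constricted glottis], … (outside Coronal) are retained from /ɲ/.
This feature bundle is that of [n], so /aɲto/ surfaces as [anto].

[anto]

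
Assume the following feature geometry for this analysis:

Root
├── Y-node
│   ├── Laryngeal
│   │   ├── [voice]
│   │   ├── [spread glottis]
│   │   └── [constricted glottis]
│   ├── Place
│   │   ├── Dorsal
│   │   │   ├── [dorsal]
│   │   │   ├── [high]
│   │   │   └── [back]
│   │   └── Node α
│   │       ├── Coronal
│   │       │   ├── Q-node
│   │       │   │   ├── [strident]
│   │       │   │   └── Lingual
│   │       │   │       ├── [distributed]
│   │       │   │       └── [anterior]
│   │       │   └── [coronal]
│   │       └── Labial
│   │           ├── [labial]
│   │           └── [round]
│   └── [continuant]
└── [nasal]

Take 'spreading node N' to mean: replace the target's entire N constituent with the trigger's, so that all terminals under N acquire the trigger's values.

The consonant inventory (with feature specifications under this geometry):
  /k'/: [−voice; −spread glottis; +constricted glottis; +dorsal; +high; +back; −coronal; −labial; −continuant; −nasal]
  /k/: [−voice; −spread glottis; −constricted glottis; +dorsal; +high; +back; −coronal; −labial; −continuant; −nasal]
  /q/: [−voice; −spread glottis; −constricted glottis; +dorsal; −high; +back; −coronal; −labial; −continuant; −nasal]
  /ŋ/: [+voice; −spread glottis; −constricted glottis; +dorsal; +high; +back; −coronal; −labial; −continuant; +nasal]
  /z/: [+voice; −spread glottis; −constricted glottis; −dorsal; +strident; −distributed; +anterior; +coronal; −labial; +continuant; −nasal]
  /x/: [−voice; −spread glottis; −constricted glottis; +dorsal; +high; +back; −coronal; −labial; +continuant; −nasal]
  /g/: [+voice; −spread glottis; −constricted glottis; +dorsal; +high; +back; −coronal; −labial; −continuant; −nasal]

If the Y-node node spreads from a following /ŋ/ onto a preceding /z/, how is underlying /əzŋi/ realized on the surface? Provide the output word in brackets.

Terminals under Y-node in this geometry: [voice], [spread glottis], [constricted glottis], [dorsal], [high], [back], [strident], [distributed], [anterior], [coronal], [labial], [round], [continuant].
After delinking /z/'s Y-node and linking /ŋ/'s, the affected terminals become [+voice], [−spread glottis], [−constricted glottis], [+dorsal], [+high], [+back], [−coronal], [−labial], [−continuant]; [nasal] (outside Y-node) are retained from /z/.
Among the inventory, only /g/ has exactly this specification, giving the surface form [əgŋi].

[əgŋi]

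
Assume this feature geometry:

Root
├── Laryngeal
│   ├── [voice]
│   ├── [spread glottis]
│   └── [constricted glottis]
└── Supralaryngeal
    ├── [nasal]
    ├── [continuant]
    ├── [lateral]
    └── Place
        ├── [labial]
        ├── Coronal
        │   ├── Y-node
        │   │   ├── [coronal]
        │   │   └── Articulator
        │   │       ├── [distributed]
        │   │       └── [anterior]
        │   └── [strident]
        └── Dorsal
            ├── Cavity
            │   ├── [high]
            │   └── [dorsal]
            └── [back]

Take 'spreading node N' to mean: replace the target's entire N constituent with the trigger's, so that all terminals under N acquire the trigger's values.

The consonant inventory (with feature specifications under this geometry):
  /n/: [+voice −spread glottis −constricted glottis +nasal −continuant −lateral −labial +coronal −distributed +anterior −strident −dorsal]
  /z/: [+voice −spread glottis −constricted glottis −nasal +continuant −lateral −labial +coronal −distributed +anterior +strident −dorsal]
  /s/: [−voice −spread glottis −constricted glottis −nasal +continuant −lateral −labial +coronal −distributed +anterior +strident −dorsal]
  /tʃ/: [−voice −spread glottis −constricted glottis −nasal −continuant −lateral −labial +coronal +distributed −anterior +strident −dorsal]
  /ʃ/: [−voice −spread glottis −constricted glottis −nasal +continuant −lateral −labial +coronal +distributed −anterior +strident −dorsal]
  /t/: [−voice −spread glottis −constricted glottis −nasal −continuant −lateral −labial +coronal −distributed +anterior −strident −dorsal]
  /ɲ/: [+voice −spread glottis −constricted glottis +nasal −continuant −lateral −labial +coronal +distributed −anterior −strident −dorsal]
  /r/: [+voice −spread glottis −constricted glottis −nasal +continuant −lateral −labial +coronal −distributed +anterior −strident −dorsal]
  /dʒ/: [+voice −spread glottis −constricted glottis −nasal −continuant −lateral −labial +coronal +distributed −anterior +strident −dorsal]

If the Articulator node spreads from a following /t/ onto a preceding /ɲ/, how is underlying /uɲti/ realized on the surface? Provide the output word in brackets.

Terminals under Articulator in this geometry: [distributed], [anterior].
After delinking /ɲ/'s Articulator and linking /t/'s, the affected terminals become [−distributed], [+anterior]; [voice], [spread glottis], [constricted glottis], … (outside Articulator) are retained from /ɲ/.
The resulting bundle matches /n/ in the inventory; substituting it for /ɲ/ gives [unti].

[unti]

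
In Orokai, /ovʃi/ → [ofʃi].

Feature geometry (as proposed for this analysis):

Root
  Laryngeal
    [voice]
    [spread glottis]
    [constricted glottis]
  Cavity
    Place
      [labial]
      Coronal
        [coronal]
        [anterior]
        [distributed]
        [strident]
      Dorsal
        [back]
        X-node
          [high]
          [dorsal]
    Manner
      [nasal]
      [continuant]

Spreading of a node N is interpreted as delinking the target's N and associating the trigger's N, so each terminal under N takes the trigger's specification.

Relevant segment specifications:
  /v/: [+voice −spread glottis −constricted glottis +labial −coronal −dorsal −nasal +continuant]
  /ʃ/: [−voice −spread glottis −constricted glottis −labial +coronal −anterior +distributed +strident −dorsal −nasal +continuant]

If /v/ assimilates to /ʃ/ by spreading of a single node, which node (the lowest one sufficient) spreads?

The alternation /v/ → [f] changes [voice] and nothing else.
Only a single terminal changes, and /ʃ/ supplies the new value, so [voice] itself is the minimal spreading constituent.
Features on which the two segments disagree outside [voice], such as [coronal], [labial], are unchanged — nothing dominating them spread, and [voice] is the minimal sufficient constituent.

[voice]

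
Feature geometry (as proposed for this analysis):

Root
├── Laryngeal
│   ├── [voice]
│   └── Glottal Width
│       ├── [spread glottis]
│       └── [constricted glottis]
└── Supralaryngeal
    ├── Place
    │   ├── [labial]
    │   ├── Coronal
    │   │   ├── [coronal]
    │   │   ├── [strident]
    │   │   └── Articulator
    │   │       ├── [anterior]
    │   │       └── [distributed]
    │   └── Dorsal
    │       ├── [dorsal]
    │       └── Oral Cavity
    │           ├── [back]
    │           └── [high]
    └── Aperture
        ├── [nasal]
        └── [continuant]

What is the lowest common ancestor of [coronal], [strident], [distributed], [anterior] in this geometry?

[coronal]: Root ▹ Supralaryngeal ▹ Place ▹ Coronal ▹ [coronal].
[strident]: Root ▹ Supralaryngeal ▹ Place ▹ Coronal ▹ [strident].
[distributed]: Root ▹ Supralaryngeal ▹ Place ▹ Coronal ▹ Articulator ▹ [distributed].
[anterior]: Root ▹ Supralaryngeal ▹ Place ▹ Coronal ▹ Articulator ▹ [anterior].
The lowest node appearing on every path is Coronal; each proper daughter of Coronal fails to dominate at least one of the listed features.

Coronal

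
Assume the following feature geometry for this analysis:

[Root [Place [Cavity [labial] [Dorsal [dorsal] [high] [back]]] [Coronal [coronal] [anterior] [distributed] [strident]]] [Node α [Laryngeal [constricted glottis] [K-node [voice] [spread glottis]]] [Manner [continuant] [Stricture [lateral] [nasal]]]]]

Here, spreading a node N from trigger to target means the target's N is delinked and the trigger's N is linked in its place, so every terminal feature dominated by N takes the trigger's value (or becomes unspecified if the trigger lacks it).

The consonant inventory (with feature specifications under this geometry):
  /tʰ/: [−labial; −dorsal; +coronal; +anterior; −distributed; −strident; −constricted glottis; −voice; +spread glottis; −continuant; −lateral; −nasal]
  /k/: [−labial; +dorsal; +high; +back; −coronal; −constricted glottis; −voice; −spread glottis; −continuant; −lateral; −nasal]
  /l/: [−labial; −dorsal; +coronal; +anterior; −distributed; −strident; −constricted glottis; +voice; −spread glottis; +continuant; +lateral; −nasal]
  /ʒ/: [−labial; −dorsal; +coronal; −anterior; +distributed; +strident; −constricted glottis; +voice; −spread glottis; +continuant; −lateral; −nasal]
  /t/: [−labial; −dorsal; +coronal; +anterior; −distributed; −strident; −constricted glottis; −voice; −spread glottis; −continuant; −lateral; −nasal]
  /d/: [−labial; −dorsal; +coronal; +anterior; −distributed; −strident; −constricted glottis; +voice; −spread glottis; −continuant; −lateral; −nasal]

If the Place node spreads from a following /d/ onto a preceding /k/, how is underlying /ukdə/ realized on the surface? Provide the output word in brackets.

The Place node dominates the terminals [labial], [dorsal], [high], [back], [coronal], [anterior], [distributed], [strident].
After delinking /k/'s Place and linking /d/'s, the affected terminals become [−labial], [−dorsal], [+coronal], [+anterior], [−distributed], [−strident]; [constricted glottis], [voice], [spread glottis], … (outside Place) are retained from /k/.
This feature bundle is that of [t], so /ukdə/ surfaces as [utdə].

[utdə]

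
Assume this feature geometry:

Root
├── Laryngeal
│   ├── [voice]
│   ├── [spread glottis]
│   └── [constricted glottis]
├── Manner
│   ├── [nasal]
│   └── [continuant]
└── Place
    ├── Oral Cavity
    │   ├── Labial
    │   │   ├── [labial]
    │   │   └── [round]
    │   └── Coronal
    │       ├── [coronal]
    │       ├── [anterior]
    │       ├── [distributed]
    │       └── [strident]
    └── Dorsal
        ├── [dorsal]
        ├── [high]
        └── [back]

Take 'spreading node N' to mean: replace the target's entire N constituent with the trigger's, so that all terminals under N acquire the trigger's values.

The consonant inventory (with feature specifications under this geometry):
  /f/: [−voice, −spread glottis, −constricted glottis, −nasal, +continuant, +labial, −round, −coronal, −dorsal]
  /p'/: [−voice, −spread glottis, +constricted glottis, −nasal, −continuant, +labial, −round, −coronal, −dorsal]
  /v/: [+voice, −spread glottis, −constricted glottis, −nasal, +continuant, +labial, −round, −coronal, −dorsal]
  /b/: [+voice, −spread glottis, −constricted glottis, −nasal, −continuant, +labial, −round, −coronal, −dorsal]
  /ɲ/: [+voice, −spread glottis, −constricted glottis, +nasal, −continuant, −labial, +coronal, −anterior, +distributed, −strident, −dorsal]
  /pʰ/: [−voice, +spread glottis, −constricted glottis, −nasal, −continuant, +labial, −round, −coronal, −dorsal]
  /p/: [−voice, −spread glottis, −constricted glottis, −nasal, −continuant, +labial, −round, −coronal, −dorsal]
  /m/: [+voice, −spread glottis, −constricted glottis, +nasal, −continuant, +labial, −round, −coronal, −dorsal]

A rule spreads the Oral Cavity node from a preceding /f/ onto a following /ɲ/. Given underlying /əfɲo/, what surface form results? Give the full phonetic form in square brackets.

[əfmo]

Oral Cavity immediately or transitively dominates [labial], [round], [coronal], [anterior], [distributed], [strident].
The target acquires /f/'s values for everything under Oral Cavity — [+labial], [−round], [−coronal] — while keeping its own [voice], [spread glottis], [constricted glottis], ….
Among the inventory, only /m/ has exactly this specification, giving the surface form [əfmo].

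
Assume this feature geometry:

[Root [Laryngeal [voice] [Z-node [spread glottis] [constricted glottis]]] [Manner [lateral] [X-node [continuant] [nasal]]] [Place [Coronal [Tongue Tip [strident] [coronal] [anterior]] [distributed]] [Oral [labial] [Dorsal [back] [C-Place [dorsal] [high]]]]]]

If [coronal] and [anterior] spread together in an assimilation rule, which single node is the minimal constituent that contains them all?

[coronal] is immediately dominated by Tongue Tip.
[anterior] is immediately dominated by Tongue Tip.
The listed terminals split across distinct daughters of Tongue Tip, so Tongue Tip itself is the smallest node containing them all.

Tongue Tip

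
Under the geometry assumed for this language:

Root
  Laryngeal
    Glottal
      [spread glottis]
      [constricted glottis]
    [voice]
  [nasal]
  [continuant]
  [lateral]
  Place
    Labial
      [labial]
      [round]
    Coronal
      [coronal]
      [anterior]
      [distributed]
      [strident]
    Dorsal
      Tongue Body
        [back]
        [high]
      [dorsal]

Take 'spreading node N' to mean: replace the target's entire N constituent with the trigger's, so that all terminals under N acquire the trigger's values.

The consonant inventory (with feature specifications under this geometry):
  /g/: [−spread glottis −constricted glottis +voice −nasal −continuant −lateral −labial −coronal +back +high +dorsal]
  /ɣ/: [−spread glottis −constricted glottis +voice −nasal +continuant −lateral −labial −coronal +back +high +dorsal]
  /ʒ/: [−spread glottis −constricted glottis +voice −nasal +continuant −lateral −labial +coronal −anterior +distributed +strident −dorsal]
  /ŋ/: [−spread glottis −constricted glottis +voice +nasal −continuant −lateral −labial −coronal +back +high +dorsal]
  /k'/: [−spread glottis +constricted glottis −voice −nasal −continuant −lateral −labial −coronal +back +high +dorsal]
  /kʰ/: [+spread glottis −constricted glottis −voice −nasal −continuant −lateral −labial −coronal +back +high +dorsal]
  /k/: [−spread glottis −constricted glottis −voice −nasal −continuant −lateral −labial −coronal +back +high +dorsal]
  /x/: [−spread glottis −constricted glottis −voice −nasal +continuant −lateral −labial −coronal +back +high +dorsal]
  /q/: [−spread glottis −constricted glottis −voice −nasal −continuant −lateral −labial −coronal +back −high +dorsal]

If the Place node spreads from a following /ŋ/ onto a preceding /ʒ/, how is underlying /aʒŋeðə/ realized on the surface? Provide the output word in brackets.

Place immediately or transitively dominates [labial], [round], [coronal], [anterior], [distributed], [strident], [back], [high], [dorsal].
After delinking /ʒ/'s Place and linking /ŋ/'s, the affected terminals become [−labial], [−coronal], [+back], [+high], [+dorsal]; [spread glottis], [constricted glottis], [voice], … (outside Place) are retained from /ʒ/.
The resulting bundle matches /ɣ/ in the inventory; substituting it for /ʒ/ gives [aɣŋeðə].

[aɣŋeðə]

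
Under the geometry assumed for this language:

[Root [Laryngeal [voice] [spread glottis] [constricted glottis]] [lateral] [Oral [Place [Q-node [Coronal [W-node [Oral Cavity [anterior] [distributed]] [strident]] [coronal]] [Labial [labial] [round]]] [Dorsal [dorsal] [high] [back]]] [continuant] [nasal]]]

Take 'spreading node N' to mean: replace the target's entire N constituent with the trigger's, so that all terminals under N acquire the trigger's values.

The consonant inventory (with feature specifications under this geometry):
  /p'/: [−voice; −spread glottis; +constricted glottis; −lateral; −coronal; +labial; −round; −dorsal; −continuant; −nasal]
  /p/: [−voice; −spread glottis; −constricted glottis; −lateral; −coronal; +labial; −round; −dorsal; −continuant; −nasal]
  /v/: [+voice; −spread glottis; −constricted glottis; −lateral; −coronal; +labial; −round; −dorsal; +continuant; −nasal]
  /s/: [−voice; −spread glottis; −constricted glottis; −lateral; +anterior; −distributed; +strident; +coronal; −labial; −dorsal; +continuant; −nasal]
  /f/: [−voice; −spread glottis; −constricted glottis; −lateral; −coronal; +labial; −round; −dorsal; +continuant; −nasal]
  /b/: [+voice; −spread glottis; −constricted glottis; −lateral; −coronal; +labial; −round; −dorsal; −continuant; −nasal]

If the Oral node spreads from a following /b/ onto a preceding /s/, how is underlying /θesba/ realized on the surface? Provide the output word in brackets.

Oral immediately or transitively dominates [anterior], [distributed], [strident], [coronal], [labial], [round], [dorsal], [high], [back], [continuant], [nasal].
After delinking /s/'s Oral and linking /b/'s, the affected terminals become [−coronal], [+labial], [−round], [−dorsal], [−continuant], [−nasal]; [voice], [spread glottis], [constricted glottis], … (outside Oral) are retained from /s/.
The resulting bundle matches /p/ in the inventory; substituting it for /s/ gives [θepba].

[θepba]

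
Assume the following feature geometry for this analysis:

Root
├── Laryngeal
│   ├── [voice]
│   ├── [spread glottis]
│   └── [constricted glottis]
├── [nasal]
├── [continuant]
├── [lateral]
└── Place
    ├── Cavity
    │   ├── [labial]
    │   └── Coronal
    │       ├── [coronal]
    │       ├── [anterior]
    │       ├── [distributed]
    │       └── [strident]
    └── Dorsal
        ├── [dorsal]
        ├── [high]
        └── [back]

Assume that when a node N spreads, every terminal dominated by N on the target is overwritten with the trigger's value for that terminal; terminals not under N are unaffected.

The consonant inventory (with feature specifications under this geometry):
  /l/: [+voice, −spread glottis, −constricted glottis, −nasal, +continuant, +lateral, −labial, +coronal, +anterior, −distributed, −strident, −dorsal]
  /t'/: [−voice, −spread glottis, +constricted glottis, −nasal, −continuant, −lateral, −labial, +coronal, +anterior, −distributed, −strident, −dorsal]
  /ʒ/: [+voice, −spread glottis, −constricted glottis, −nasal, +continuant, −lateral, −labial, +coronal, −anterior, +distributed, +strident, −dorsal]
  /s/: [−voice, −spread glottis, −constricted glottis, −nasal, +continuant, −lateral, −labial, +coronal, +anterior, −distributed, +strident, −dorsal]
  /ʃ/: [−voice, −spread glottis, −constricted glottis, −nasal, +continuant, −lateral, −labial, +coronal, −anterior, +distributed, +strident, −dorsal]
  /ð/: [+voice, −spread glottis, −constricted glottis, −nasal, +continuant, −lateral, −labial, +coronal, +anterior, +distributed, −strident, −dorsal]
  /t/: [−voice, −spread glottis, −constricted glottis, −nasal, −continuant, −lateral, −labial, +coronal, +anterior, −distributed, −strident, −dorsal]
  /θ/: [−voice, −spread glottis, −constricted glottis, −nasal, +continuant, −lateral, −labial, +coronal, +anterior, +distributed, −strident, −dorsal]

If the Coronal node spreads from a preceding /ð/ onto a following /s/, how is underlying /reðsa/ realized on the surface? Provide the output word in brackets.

The Coronal node dominates the terminals [coronal], [anterior], [distributed], [strident].
Spreading Coronal from /ð/ onto /s/ replaces those values with /ð/'s: [+coronal], [+anterior], [+distributed], [−strident]. Features outside Coronal ([voice], [spread glottis], [constricted glottis], …) stay as in /s/.
This feature bundle is that of [θ], so /reðsa/ surfaces as [reðθa].

[reðθa]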